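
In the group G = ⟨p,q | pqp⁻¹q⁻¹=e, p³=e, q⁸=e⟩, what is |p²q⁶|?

Compute successive powers until reaching e:
  (p²q⁶)¹ = p²q⁶, (p²q⁶)² = pq⁴, (p²q⁶)³ = q², (p²q⁶)⁴ = p², (p²q⁶)⁵ = pq⁶, (p²q⁶)⁶ = q⁴, (p²q⁶)⁷ = p²q², (p²q⁶)⁸ = p, (p²q⁶)⁹ = q⁶, (p²q⁶)¹⁰ = p²q⁴, (p²q⁶)¹¹ = pq², (p²q⁶)¹² = e.
The smallest positive k with (p²q⁶)ᵏ = e is 12.

Answer: 12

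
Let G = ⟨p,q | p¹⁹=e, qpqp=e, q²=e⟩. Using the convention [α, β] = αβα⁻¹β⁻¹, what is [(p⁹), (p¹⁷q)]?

[(p⁹), (p¹⁷q)] = (p⁹)·(p¹⁷q)·(p⁹)⁻¹·(p¹⁷q)⁻¹.
  (p⁹) · (p¹⁷q) = p⁷q
  (p⁷q) · (p¹⁰) = p¹⁶q
  (p¹⁶q) · (p¹⁷q) = p¹⁸

Answer: p¹⁸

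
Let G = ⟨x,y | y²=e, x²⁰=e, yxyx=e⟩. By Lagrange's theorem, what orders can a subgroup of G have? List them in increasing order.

|G| = 40 = 2³ · 5. By Lagrange's theorem the order of any subgroup divides 40; the divisors of 40 are 1, 2, 4, 5, 8, 10, 20, 40.

Answer: 1, 2, 4, 5, 8, 10, 20, 40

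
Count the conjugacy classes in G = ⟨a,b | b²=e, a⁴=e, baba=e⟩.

The conjugacy classes (representative and size) are:
  [e] (size 1), [a] (size 2), [a²] (size 1), [a²b] (size 2), [a³b] (size 2).
Class equation: 1 + 2 + 1 + 2 + 2 = 8 = |G|. So G has 5 conjugacy classes.

Answer: 5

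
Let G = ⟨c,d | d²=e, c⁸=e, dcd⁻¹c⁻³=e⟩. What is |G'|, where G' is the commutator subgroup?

G' = [G, G] is generated by all commutators. The generator-pair commutators are: [c, d] = c⁶.
The subgroup they normally generate is {e, c², c⁴, c⁶}, of order 4.
Check: |G/G'| = 16/4 = 4 is the order of the abelianisation.

Answer: 4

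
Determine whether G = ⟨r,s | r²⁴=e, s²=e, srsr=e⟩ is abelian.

r·s = rs but s·r = r²³s, so r·s ≠ s·r and G is not abelian.

Answer: No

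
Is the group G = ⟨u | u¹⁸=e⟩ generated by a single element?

|G| = 18. The element u has order 18 (its powers give 18 distinct elements), so ⟨u⟩ = G and G is cyclic.

Answer: Yes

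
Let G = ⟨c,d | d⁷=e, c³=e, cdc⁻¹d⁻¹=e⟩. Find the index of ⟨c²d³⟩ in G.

First find ord(c²d³) by computing successive powers:
  (c²d³)¹ = c²d³, (c²d³)² = cd⁶, (c²d³)³ = d², (c²d³)⁴ = c²d⁵, (c²d³)⁵ = cd, (c²d³)⁶ = d⁴, (c²d³)⁷ = c², (c²d³)⁸ = cd³, (c²d³)⁹ = d⁶, (c²d³)¹⁰ = c²d², (c²d³)¹¹ = cd⁵, (c²d³)¹² = d, (c²d³)¹³ = c²d⁴, (c²d³)¹⁴ = c, (c²d³)¹⁵ = d³, (c²d³)¹⁶ = c²d⁶, (c²d³)¹⁷ = cd², (c²d³)¹⁸ = d⁵, (c²d³)¹⁹ = c²d, (c²d³)²⁰ = cd⁴, (c²d³)²¹ = e.
So |⟨c²d³⟩| = ord(c²d³) = 21. With |G| = 21, by Lagrange [G : ⟨c²d³⟩] = 21/21 = 1.

Answer: 1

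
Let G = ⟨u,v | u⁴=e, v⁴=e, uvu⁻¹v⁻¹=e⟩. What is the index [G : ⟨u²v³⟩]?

First find ord(u²v³) by computing successive powers:
  (u²v³)¹ = u²v³, (u²v³)² = v², (u²v³)³ = u²v, (u²v³)⁴ = e.
So |⟨u²v³⟩| = ord(u²v³) = 4. With |G| = 16, by Lagrange [G : ⟨u²v³⟩] = 16/4 = 4.

Answer: 4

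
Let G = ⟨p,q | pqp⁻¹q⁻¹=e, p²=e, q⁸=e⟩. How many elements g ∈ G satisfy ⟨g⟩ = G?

⟨g⟩ = G would require ord(g) = |G| = 16, but the maximum element order in G is 8 < 16. So G is not cyclic and no single element generates it: the count is 0.

Answer: 0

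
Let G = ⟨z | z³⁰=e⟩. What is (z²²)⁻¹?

The order of (z²²) is 15 (smallest k with (z²²)ᵏ = e), so (z²²)⁻¹ = (z²²)¹⁴ = z⁸.
Check: (z²²) · (z⁸) → (z²²) · z⁸ = e, giving e as required.

Answer: z⁸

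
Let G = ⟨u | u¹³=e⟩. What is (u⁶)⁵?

Compute successive powers of (u⁶), reducing at each step:
  (u⁶)²: (u⁶) · u⁶ = u¹²
  (u⁶)³: (u¹²) · u⁶ = u⁵
  (u⁶)⁴: (u⁵) · u⁶ = u¹¹
  (u⁶)⁵: (u¹¹) · u⁶ = u⁴

Answer: u⁴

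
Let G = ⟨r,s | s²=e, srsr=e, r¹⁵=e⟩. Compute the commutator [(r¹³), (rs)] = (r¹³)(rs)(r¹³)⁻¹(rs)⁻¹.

[(r¹³), (rs)] = (r¹³)·(rs)·(r¹³)⁻¹·(rs)⁻¹.
  (r¹³) · (rs) = r¹⁴s
  (r¹⁴s) · (r²) = r¹²s
  (r¹²s) · (rs) = r¹¹

Answer: r¹¹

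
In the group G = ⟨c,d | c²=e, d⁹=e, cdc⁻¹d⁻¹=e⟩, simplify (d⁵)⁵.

Compute successive powers of (d⁵), reducing at each step:
  (d⁵)²: (d⁵) · d⁵ = d
  (d⁵)³: d · d⁵ = d⁶
  (d⁵)⁴: (d⁶) · d⁵ = d²
  (d⁵)⁵: (d²) · d⁵ = d⁷

Answer: d⁷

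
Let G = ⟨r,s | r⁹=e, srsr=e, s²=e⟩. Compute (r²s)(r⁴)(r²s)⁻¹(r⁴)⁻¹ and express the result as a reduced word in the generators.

[(r²s), (r⁴)] = (r²s)·(r⁴)·(r²s)⁻¹·(r⁴)⁻¹.
  (r²s) · (r⁴) = r⁷s
  (r⁷s) · (r²s) = r⁵
  (r⁵) · (r⁵) = r

Answer: r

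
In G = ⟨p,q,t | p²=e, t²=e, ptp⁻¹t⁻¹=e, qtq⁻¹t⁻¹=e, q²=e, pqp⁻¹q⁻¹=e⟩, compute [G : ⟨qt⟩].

First find ord(qt) by computing successive powers:
  (qt)¹ = qt, (qt)² = e.
So |⟨qt⟩| = ord(qt) = 2. With |G| = 8, by Lagrange [G : ⟨qt⟩] = 8/2 = 4.

Answer: 4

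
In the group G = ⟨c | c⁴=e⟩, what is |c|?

Compute successive powers until reaching e:
  c¹ = c, c² = c², c³ = c³, c⁴ = e.
The smallest positive k with cᵏ = e is 4.

Answer: 4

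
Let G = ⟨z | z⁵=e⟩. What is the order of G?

G is generated by a single element, so G is cyclic. The relator gives z⁵ = e and no smaller power is forced to be e, so the 5 powers {e, z, z², z³, z⁴} are distinct. Hence |G| = 5.

Answer: 5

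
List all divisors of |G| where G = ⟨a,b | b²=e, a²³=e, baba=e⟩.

|G| = 46 = 2 · 23. By Lagrange's theorem the order of any subgroup divides 46; the divisors of 46 are 1, 2, 23, 46.

Answer: 1, 2, 23, 46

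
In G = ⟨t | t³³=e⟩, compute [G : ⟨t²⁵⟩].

First find ord(t²⁵) by computing successive powers:
  (t²⁵)¹ = t²⁵, (t²⁵)² = t¹⁷, (t²⁵)³ = t⁹, (t²⁵)⁴ = t, (t²⁵)⁵ = t²⁶, (t²⁵)⁶ = t¹⁸, (t²⁵)⁷ = t¹⁰, (t²⁵)⁸ = t², (t²⁵)⁹ = t²⁷, (t²⁵)¹⁰ = t¹⁹, (t²⁵)¹¹ = t¹¹, (t²⁵)¹² = t³, (t²⁵)¹³ = t²⁸, (t²⁵)¹⁴ = t²⁰, (t²⁵)¹⁵ = t¹², (t²⁵)¹⁶ = t⁴, (t²⁵)¹⁷ = t²⁹, (t²⁵)¹⁸ = t²¹, (t²⁵)¹⁹ = t¹³, (t²⁵)²⁰ = t⁵, (t²⁵)²¹ = t³⁰, (t²⁵)²² = t²², (t²⁵)²³ = t¹⁴, (t²⁵)²⁴ = t⁶, (t²⁵)²⁵ = t³¹, (t²⁵)²⁶ = t²³, (t²⁵)²⁷ = t¹⁵, (t²⁵)²⁸ = t⁷, (t²⁵)²⁹ = t³², (t²⁵)³⁰ = t²⁴, (t²⁵)³¹ = t¹⁶, (t²⁵)³² = t⁸, (t²⁵)³³ = e.
So |⟨t²⁵⟩| = ord(t²⁵) = 33. With |G| = 33, by Lagrange [G : ⟨t²⁵⟩] = 33/33 = 1.

Answer: 1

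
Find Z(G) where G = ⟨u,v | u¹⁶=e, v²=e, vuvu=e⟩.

An element z ∈ Z(G) iff z commutes with every generator.
For example u⁸ is central: (u⁸)·u = u⁹ = u·(u⁸); (u⁸)·v = u⁸v = v·(u⁸).
Whereas u ∉ Z(G) since u·v = uv ≠ u¹⁵v = v·u.
Checking each of the 32 elements this way gives Z(G) = {e, u⁸}, of order 2.

Answer: {e, u⁸}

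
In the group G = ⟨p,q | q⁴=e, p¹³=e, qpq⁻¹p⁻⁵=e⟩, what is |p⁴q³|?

Compute successive powers until reaching e:
  (p⁴q³)¹ = p⁴q³, (p⁴q³)² = p¹⁰q², (p⁴q³)³ = p⁶q, (p⁴q³)⁴ = e.
The smallest positive k with (p⁴q³)ᵏ = e is 4.

Answer: 4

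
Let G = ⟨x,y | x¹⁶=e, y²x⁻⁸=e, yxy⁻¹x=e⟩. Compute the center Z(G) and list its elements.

An element z ∈ Z(G) iff z commutes with every generator.
For example x⁸ is central: (x⁸)·x = x⁹ = x·(x⁸); (x⁸)·y = y⁻¹ = y·(x⁸).
Whereas x ∉ Z(G) since x·y = xy ≠ x⁷y⁻¹ = y·x.
Checking each of the 32 elements this way gives Z(G) = {e, x⁸}, of order 2.

Answer: {e, x⁸}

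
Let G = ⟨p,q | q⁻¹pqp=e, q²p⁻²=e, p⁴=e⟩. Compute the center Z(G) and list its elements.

An element z ∈ Z(G) iff z commutes with every generator.
For example p² is central: (p²)·p = p³ = p·(p²); (p²)·q = q⁻¹ = q·(p²).
Whereas p ∉ Z(G) since p·q = pq ≠ pq⁻¹ = q·p.
Checking each of the 8 elements this way gives Z(G) = {e, p²}, of order 2.

Answer: {e, p²}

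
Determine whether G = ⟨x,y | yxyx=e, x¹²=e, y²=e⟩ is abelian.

x·y = xy but y·x = x¹¹y, so x·y ≠ y·x and G is not abelian.

Answer: No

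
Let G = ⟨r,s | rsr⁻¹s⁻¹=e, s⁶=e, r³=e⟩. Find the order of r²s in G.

Compute successive powers until reaching e:
  (r²s)¹ = r²s, (r²s)² = rs², (r²s)³ = s³, (r²s)⁴ = r²s⁴, (r²s)⁵ = rs⁵, (r²s)⁶ = e.
The smallest positive k with (r²s)ᵏ = e is 6.

Answer: 6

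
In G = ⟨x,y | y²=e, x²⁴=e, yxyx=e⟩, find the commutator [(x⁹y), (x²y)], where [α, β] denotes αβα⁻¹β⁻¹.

[(x⁹y), (x²y)] = (x⁹y)·(x²y)·(x⁹y)⁻¹·(x²y)⁻¹.
  (x⁹y) · (x²y) = x⁷
  (x⁷) · (x⁹y) = x¹⁶y
  (x¹⁶y) · (x²y) = x¹⁴

Answer: x¹⁴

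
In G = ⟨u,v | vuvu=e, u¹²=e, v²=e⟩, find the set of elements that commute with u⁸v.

⟨u⁸v⟩ ⊆ C_G(u⁸v) since powers of u⁸v commute with u⁸v; so |C_G(u⁸v)| ≥ |⟨u⁸v⟩| = 2.
By orbit–stabilizer, |C_G(u⁸v)| = |G| / |conj. class of u⁸v| = 24 / 6 = 4.
The 4 elements commuting with u⁸v are {e, u⁶, u²v, u⁸v}.

Answer: {e, u⁶, u²v, u⁸v}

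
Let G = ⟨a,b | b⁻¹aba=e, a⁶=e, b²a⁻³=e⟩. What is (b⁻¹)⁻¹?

The order of (b⁻¹) is 4 (smallest k with (b⁻¹)ᵏ = e), so (b⁻¹)⁻¹ = (b⁻¹)³ = b.
Check: (b⁻¹) · b → (b⁻¹) · b = e, giving e as required.

Answer: b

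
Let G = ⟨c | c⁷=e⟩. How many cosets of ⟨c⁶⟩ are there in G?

First find ord(c⁶) by computing successive powers:
  (c⁶)¹ = c⁶, (c⁶)² = c⁵, (c⁶)³ = c⁴, (c⁶)⁴ = c³, (c⁶)⁵ = c², (c⁶)⁶ = c, (c⁶)⁷ = e.
So |⟨c⁶⟩| = ord(c⁶) = 7. With |G| = 7, by Lagrange [G : ⟨c⁶⟩] = 7/7 = 1.

Answer: 1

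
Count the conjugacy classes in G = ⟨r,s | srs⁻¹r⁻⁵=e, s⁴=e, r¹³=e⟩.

The conjugacy classes (representative and size) are:
  [e] (size 1), [r] (size 4), [r²] (size 4), [r⁹] (size 4), [r¹²s] (size 13), [r⁴s²] (size 13), [r¹²s³] (size 13).
Class equation: 1 + 4 + 4 + 4 + 13 + 13 + 13 = 52 = |G|. So G has 7 conjugacy classes.

Answer: 7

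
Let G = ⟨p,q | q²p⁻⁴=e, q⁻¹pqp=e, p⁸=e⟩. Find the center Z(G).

An element z ∈ Z(G) iff z commutes with every generator.
For example p⁴ is central: (p⁴)·p = p⁵ = p·(p⁴); (p⁴)·q = q⁻¹ = q·(p⁴).
Whereas p ∉ Z(G) since p·q = pq ≠ p³q⁻¹ = q·p.
Checking each of the 16 elements this way gives Z(G) = {e, p⁴}, of order 2.

Answer: {e, p⁴}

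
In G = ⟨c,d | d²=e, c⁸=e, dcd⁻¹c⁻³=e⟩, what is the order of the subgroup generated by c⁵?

|⟨c⁵⟩| equals the order of c⁵. Compute successive powers until reaching e:
  (c⁵)¹ = c⁵, (c⁵)² = c², (c⁵)³ = c⁷, (c⁵)⁴ = c⁴, (c⁵)⁵ = c, (c⁵)⁶ = c⁶, (c⁵)⁷ = c³, (c⁵)⁸ = e.
The smallest positive k with (c⁵)ᵏ = e is 8, so |⟨c⁵⟩| = 8.

Answer: 8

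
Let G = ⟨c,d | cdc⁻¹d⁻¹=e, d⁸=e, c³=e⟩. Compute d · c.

Compute d · c by multiplying left to right and reducing via the relations at each step:
  d · c = cd

Answer: cd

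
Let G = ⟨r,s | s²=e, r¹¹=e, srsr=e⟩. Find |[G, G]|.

G' = [G, G] is generated by all commutators. The generator-pair commutators are: [r, s] = r².
The subgroup they normally generate is {e, r, r², r³, r⁴, r⁵, r⁶, r⁷, r⁸, r⁹, r¹⁰}, of order 11.
Check: |G/G'| = 22/11 = 2 is the order of the abelianisation.

Answer: 11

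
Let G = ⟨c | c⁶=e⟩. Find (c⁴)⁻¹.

The order of (c⁴) is 3 (smallest k with (c⁴)ᵏ = e), so (c⁴)⁻¹ = (c⁴)² = c².
Check: (c⁴) · (c²) → (c⁴) · c² = e, giving e as required.

Answer: c²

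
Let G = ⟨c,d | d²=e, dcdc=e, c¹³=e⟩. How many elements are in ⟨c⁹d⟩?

|⟨c⁹d⟩| equals the order of c⁹d. Compute successive powers until reaching e:
  (c⁹d)¹ = c⁹d, (c⁹d)² = e.
The smallest positive k with (c⁹d)ᵏ = e is 2, so |⟨c⁹d⟩| = 2.

Answer: 2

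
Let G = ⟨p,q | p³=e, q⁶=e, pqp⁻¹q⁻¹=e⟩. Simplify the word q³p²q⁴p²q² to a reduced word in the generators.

Multiply left to right, reducing at each step:
  (q³) · p² = p²q³
  (p²q³) · q⁴ = p²q
  (p²q) · p² = pq
  (pq) · q² = pq³

Answer: pq³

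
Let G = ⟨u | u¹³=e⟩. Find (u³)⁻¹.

The order of (u³) is 13 (smallest k with (u³)ᵏ = e), so (u³)⁻¹ = (u³)¹² = u¹⁰.
Check: (u³) · (u¹⁰) → (u³) · u¹⁰ = e, giving e as required.

Answer: u¹⁰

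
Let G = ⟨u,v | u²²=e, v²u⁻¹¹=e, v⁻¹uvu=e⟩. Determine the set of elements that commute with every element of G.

An element z ∈ Z(G) iff z commutes with every generator.
For example u¹¹ is central: (u¹¹)·u = u¹² = u·(u¹¹); (u¹¹)·v = v⁻¹ = v·(u¹¹).
Whereas u ∉ Z(G) since u·v = uv ≠ u¹⁰v⁻¹ = v·u.
Checking each of the 44 elements this way gives Z(G) = {e, u¹¹}, of order 2.

Answer: {e, u¹¹}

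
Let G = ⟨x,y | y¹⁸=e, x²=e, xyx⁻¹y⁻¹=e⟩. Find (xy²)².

Compute successive powers of (xy²), reducing at each step:
  (xy²)²: (xy²) · x = y²;   (y²) · y² = y⁴

Answer: y⁴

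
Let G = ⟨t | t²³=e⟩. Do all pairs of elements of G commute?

G has a single generator, so G is cyclic and hence abelian.

Answer: Yes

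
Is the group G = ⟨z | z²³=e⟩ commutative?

G has a single generator, so G is cyclic and hence abelian.

Answer: Yes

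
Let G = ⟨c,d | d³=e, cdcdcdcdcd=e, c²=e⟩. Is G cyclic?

Every cyclic group is abelian. But c·d = cd while d·c = dc, so c·d ≠ d·c and G is not abelian. Hence G is not cyclic.

Answer: No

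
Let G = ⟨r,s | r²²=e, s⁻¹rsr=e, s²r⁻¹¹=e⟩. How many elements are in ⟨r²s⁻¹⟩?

|⟨r²s⁻¹⟩| equals the order of r²s⁻¹. Compute successive powers until reaching e:
  (r²s⁻¹)¹ = r²s⁻¹, (r²s⁻¹)² = r¹¹, (r²s⁻¹)³ = r²s, (r²s⁻¹)⁴ = e.
The smallest positive k with (r²s⁻¹)ᵏ = e is 4, so |⟨r²s⁻¹⟩| = 4.

Answer: 4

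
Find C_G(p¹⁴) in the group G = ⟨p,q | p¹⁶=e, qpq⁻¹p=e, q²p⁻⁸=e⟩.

⟨p¹⁴⟩ ⊆ C_G(p¹⁴) since powers of p¹⁴ commute with p¹⁴; so |C_G(p¹⁴)| ≥ |⟨p¹⁴⟩| = 8.
By orbit–stabilizer, |C_G(p¹⁴)| = |G| / |conj. class of p¹⁴| = 32 / 2 = 16.
The 16 elements commuting with p¹⁴ are {e, p, p², p³, p⁴, p⁵, p⁶, p⁷, p⁸, p⁹, p¹⁰, p¹¹, p¹², p¹³, p¹⁴, p¹⁵}.

Answer: {e, p, p², p³, p⁴, p⁵, p⁶, p⁷, p⁸, p⁹, p¹⁰, p¹¹, p¹², p¹³, p¹⁴, p¹⁵}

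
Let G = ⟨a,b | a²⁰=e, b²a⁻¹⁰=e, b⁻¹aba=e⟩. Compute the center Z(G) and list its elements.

An element z ∈ Z(G) iff z commutes with every generator.
For example a¹⁰ is central: (a¹⁰)·a = a¹¹ = a·(a¹⁰); (a¹⁰)·b = b⁻¹ = b·(a¹⁰).
Whereas a ∉ Z(G) since a·b = ab ≠ a⁹b⁻¹ = b·a.
Checking each of the 40 elements this way gives Z(G) = {e, a¹⁰}, of order 2.

Answer: {e, a¹⁰}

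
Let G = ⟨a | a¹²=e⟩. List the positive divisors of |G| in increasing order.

|G| = 12 = 2² · 3. By Lagrange's theorem the order of any subgroup divides 12; the divisors of 12 are 1, 2, 3, 4, 6, 12.

Answer: 1, 2, 3, 4, 6, 12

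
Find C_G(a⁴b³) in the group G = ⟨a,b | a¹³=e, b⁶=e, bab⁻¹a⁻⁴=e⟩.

⟨a⁴b³⟩ ⊆ C_G(a⁴b³) since powers of a⁴b³ commute with a⁴b³; so |C_G(a⁴b³)| ≥ |⟨a⁴b³⟩| = 2.
By orbit–stabilizer, |C_G(a⁴b³)| = |G| / |conj. class of a⁴b³| = 78 / 13 = 6.
The 6 elements commuting with a⁴b³ are {e, a⁷b, a⁴b³, a⁸b⁵, a⁹b², a¹⁰b⁴}.

Answer: {e, a⁷b, a⁴b³, a⁸b⁵, a⁹b², a¹⁰b⁴}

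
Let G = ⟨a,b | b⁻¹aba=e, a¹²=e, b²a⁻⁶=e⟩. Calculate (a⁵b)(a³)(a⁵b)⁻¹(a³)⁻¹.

[(a⁵b), (a³)] = (a⁵b)·(a³)·(a⁵b)⁻¹·(a³)⁻¹.
  (a⁵b) · (a³) = a²b
  (a²b) · (a⁵b⁻¹) = a⁹
  (a⁹) · (a⁹) = a⁶

Answer: a⁶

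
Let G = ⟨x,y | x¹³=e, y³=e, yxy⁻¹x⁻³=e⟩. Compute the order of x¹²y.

Compute successive powers until reaching e:
  (x¹²y)¹ = x¹²y, (x¹²y)² = x⁹y², (x¹²y)³ = e.
The smallest positive k with (x¹²y)ᵏ = e is 3.

Answer: 3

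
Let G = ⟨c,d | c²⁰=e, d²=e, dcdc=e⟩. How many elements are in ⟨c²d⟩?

|⟨c²d⟩| equals the order of c²d. Compute successive powers until reaching e:
  (c²d)¹ = c²d, (c²d)² = e.
The smallest positive k with (c²d)ᵏ = e is 2, so |⟨c²d⟩| = 2.

Answer: 2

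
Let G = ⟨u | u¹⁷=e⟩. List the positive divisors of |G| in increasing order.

|G| = 17 = 17. By Lagrange's theorem the order of any subgroup divides 17; the divisors of 17 are 1, 17.

Answer: 1, 17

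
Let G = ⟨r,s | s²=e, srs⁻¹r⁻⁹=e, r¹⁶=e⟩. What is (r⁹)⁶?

Compute successive powers of (r⁹), reducing at each step:
  (r⁹)²: (r⁹) · r⁹ = r²
  (r⁹)³: (r²) · r⁹ = r¹¹
  (r⁹)⁴: (r¹¹) · r⁹ = r⁴
  (r⁹)⁵: (r⁴) · r⁹ = r¹³
  (r⁹)⁶: (r¹³) · r⁹ = r⁶

Answer: r⁶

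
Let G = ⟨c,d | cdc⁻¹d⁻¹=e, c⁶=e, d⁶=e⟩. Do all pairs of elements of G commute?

Each pair of generators commutes: c·d = cd = d·c. Since the generators pairwise commute, every element of G commutes with every other, so G is abelian.

Answer: Yes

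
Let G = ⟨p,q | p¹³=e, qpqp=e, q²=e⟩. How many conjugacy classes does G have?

The conjugacy classes (representative and size) are:
  [e] (size 1), [p¹²] (size 2), [p¹¹] (size 2), [p³] (size 2), [p⁴] (size 2), [p⁸] (size 2), [p⁶] (size 2), [q] (size 13).
Class equation: 1 + 2 + 2 + 2 + 2 + 2 + 2 + 13 = 26 = |G|. So G has 8 conjugacy classes.

Answer: 8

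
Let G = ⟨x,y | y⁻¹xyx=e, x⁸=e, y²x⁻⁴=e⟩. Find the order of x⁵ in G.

Compute successive powers until reaching e:
  (x⁵)¹ = x⁵, (x⁵)² = x², (x⁵)³ = x⁷, (x⁵)⁴ = x⁴, (x⁵)⁵ = x, (x⁵)⁶ = x⁶, (x⁵)⁷ = x³, (x⁵)⁸ = e.
The smallest positive k with (x⁵)ᵏ = e is 8.

Answer: 8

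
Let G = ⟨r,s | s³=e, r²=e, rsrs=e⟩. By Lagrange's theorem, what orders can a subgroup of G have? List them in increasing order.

|G| = 6 = 2 · 3. By Lagrange's theorem the order of any subgroup divides 6; the divisors of 6 are 1, 2, 3, 6.

Answer: 1, 2, 3, 6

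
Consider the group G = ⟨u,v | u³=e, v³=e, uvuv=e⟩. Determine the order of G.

Enumerate words in the generators, reducing via the relations: the distinct elements are
  {e, u, v, uv, u², v², uv², u²v, vu², v²u, uv²u, u²v²}.
No further products give new elements, so |G| = 12.

Answer: 12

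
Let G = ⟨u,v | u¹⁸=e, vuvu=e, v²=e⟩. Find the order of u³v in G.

Compute successive powers until reaching e:
  (u³v)¹ = u³v, (u³v)² = e.
The smallest positive k with (u³v)ᵏ = e is 2.

Answer: 2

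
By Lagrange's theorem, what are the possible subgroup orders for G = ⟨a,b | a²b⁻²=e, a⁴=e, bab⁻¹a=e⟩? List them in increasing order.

|G| = 8 = 2³. By Lagrange's theorem the order of any subgroup divides 8; the divisors of 8 are 1, 2, 4, 8.

Answer: 1, 2, 4, 8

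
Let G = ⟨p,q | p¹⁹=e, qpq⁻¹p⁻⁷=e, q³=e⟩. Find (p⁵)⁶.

Compute successive powers of (p⁵), reducing at each step:
  (p⁵)²: (p⁵) · p⁵ = p¹⁰
  (p⁵)³: (p¹⁰) · p⁵ = p¹⁵
  (p⁵)⁴: (p¹⁵) · p⁵ = p
  (p⁵)⁵: p · p⁵ = p⁶
  (p⁵)⁶: (p⁶) · p⁵ = p¹¹

Answer: p¹¹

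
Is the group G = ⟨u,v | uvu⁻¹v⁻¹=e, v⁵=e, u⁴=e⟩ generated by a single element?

|G| = 20. The element uv has order 20 (its powers give 20 distinct elements), so ⟨uv⟩ = G and G is cyclic.

Answer: Yes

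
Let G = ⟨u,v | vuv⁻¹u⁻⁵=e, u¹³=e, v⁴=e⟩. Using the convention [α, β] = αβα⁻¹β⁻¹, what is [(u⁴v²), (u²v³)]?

[(u⁴v²), (u²v³)] = (u⁴v²)·(u²v³)·(u⁴v²)⁻¹·(u²v³)⁻¹.
  (u⁴v²) · (u²v³) = u²v
  (u²v) · (u⁴v²) = u⁹v³
  (u⁹v³) · (u³v) = u⁷

Answer: u⁷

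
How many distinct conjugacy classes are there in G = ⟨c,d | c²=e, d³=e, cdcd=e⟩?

The conjugacy classes (representative and size) are:
  [e] (size 1), [cd²] (size 3), [d²] (size 2).
Class equation: 1 + 3 + 2 = 6 = |G|. So G has 3 conjugacy classes.

Answer: 3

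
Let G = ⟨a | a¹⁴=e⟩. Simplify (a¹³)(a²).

Compute (a¹³) · (a²) by multiplying left to right and reducing via the relations at each step:
  (a¹³) · a² = a

Answer: a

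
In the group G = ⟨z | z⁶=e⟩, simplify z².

Compute successive powers of z, reducing at each step:
  z²: z · z = z²

Answer: z²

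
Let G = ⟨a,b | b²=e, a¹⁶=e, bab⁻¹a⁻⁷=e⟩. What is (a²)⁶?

Compute successive powers of (a²), reducing at each step:
  (a²)²: (a²) · a² = a⁴
  (a²)³: (a⁴) · a² = a⁶
  (a²)⁴: (a⁶) · a² = a⁸
  (a²)⁵: (a⁸) · a² = a¹⁰
  (a²)⁶: (a¹⁰) · a² = a¹²

Answer: a¹²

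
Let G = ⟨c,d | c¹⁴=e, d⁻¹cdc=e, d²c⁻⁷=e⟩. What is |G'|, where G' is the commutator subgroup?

G' = [G, G] is generated by all commutators. The generator-pair commutators are: [c, d] = c².
The subgroup they normally generate is {e, c², c⁴, c⁶, c⁸, c¹⁰, c¹²}, of order 7.
Check: |G/G'| = 28/7 = 4 is the order of the abelianisation.

Answer: 7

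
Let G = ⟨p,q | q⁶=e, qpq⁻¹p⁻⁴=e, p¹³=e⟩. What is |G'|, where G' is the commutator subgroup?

G' = [G, G] is generated by all commutators. The generator-pair commutators are: [p, q] = p¹⁰.
The subgroup they normally generate is {e, p, p², p³, p⁴, p⁵, p⁶, p⁷, p⁸, p⁹, p¹⁰, p¹¹, p¹²}, of order 13.
Check: |G/G'| = 78/13 = 6 is the order of the abelianisation.

Answer: 13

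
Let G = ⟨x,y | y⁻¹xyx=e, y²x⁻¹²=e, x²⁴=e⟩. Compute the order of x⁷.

Compute successive powers until reaching e:
  (x⁷)¹ = x⁷, (x⁷)² = x¹⁴, (x⁷)³ = x²¹, (x⁷)⁴ = x⁴, (x⁷)⁵ = x¹¹, (x⁷)⁶ = x¹⁸, (x⁷)⁷ = x, (x⁷)⁸ = x⁸, (x⁷)⁹ = x¹⁵, (x⁷)¹⁰ = x²², (x⁷)¹¹ = x⁵, (x⁷)¹² = x¹², (x⁷)¹³ = x¹⁹, (x⁷)¹⁴ = x², (x⁷)¹⁵ = x⁹, (x⁷)¹⁶ = x¹⁶, (x⁷)¹⁷ = x²³, (x⁷)¹⁸ = x⁶, (x⁷)¹⁹ = x¹³, (x⁷)²⁰ = x²⁰, (x⁷)²¹ = x³, (x⁷)²² = x¹⁰, (x⁷)²³ = x¹⁷, (x⁷)²⁴ = e.
The smallest positive k with (x⁷)ᵏ = e is 24.

Answer: 24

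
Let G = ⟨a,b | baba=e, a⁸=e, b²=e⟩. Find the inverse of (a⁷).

The order of (a⁷) is 8 (smallest k with (a⁷)ᵏ = e), so (a⁷)⁻¹ = (a⁷)⁷ = a.
Check: (a⁷) · a → (a⁷) · a = e, giving e as required.

Answer: a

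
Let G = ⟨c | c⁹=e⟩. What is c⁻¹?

The order of c is 9 (smallest k with cᵏ = e), so c⁻¹ = c⁸ = c⁸.
Check: c · (c⁸) → c · c⁸ = e, giving e as required.

Answer: c⁸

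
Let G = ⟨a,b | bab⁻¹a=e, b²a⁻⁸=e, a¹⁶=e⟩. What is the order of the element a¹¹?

Compute successive powers until reaching e:
  (a¹¹)¹ = a¹¹, (a¹¹)² = a⁶, (a¹¹)³ = a, (a¹¹)⁴ = a¹², (a¹¹)⁵ = a⁷, (a¹¹)⁶ = a², (a¹¹)⁷ = a¹³, (a¹¹)⁸ = a⁸, (a¹¹)⁹ = a³, (a¹¹)¹⁰ = a¹⁴, (a¹¹)¹¹ = a⁹, (a¹¹)¹² = a⁴, (a¹¹)¹³ = a¹⁵, (a¹¹)¹⁴ = a¹⁰, (a¹¹)¹⁵ = a⁵, (a¹¹)¹⁶ = e.
The smallest positive k with (a¹¹)ᵏ = e is 16.

Answer: 16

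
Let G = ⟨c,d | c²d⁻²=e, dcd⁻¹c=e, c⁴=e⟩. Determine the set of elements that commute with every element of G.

An element z ∈ Z(G) iff z commutes with every generator.
For example c² is central: (c²)·c = c³ = c·(c²); (c²)·d = d⁻¹ = d·(c²).
Whereas c ∉ Z(G) since c·d = cd ≠ cd⁻¹ = d·c.
Checking each of the 8 elements this way gives Z(G) = {e, c²}, of order 2.

Answer: {e, c²}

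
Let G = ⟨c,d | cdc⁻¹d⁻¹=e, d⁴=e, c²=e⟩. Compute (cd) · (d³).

Compute (cd) · (d³) by multiplying left to right and reducing via the relations at each step:
  (cd) · d³ = c

Answer: c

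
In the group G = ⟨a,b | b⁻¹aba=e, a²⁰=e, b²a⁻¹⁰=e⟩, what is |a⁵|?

Compute successive powers until reaching e:
  (a⁵)¹ = a⁵, (a⁵)² = a¹⁰, (a⁵)³ = a¹⁵, (a⁵)⁴ = e.
The smallest positive k with (a⁵)ᵏ = e is 4.

Answer: 4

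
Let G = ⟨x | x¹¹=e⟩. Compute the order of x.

Compute successive powers until reaching e:
  x¹ = x, x² = x², x³ = x³, x⁴ = x⁴, x⁵ = x⁵, x⁶ = x⁶, x⁷ = x⁷, x⁸ = x⁸, x⁹ = x⁹, x¹⁰ = x¹⁰, x¹¹ = e.
The smallest positive k with xᵏ = e is 11.

Answer: 11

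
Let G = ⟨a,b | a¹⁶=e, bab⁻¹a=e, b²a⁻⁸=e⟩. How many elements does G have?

Enumerate words in the generators, reducing via the relations: the distinct elements are
  {a, b, e, ab, a², a³, a⁴, a⁵, a⁶, a⁷, a⁸, a⁹, a²b, a³b, a¹², a¹³, a¹¹, a¹⁰, a¹⁴, a¹⁵, a⁴b, a⁵b, a⁶b, a⁷b, b⁻¹, ab⁻¹, a²b⁻¹, a³b⁻¹, a⁴b⁻¹, a⁵b⁻¹, a⁶b⁻¹, a⁷b⁻¹}.
No further products give new elements, so |G| = 32.

Answer: 32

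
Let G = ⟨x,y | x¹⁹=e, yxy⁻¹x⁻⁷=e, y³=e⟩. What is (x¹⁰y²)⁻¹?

The order of (x¹⁰y²) is 3 (smallest k with (x¹⁰y²)ᵏ = e), so (x¹⁰y²)⁻¹ = (x¹⁰y²)² = x⁶y.
Check: (x¹⁰y²) · (x⁶y) → (x¹⁰y²) · x⁶ = y²;   (y²) · y = e, giving e as required.

Answer: x⁶y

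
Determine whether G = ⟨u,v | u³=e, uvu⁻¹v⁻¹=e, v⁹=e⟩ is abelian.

Each pair of generators commutes: u·v = uv = v·u. Since the generators pairwise commute, every element of G commutes with every other, so G is abelian.

Answer: Yes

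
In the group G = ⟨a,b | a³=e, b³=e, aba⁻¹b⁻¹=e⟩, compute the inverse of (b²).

The order of (b²) is 3 (smallest k with (b²)ᵏ = e), so (b²)⁻¹ = (b²)² = b.
Check: (b²) · b → (b²) · b = e, giving e as required.

Answer: b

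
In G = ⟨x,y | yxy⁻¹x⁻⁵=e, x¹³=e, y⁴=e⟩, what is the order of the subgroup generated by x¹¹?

|⟨x¹¹⟩| equals the order of x¹¹. Compute successive powers until reaching e:
  (x¹¹)¹ = x¹¹, (x¹¹)² = x⁹, (x¹¹)³ = x⁷, (x¹¹)⁴ = x⁵, (x¹¹)⁵ = x³, (x¹¹)⁶ = x, (x¹¹)⁷ = x¹², (x¹¹)⁸ = x¹⁰, (x¹¹)⁹ = x⁸, (x¹¹)¹⁰ = x⁶, (x¹¹)¹¹ = x⁴, (x¹¹)¹² = x², (x¹¹)¹³ = e.
The smallest positive k with (x¹¹)ᵏ = e is 13, so |⟨x¹¹⟩| = 13.

Answer: 13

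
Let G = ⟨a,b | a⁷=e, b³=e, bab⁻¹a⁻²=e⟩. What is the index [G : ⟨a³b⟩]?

First find ord(a³b) by computing successive powers:
  (a³b)¹ = a³b, (a³b)² = a²b², (a³b)³ = e.
So |⟨a³b⟩| = ord(a³b) = 3. With |G| = 21, by Lagrange [G : ⟨a³b⟩] = 21/3 = 7.

Answer: 7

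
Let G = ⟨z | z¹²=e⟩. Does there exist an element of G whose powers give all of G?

|G| = 12. The element z has order 12 (its powers give 12 distinct elements), so ⟨z⟩ = G and G is cyclic.

Answer: Yes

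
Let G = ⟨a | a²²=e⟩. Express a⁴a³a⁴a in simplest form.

Multiply left to right, reducing at each step:
  (a⁴) · a³ = a⁷
  (a⁷) · a⁴ = a¹¹
  (a¹¹) · a = a¹²

Answer: a¹²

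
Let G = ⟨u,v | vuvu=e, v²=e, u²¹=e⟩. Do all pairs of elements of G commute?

u·v = uv but v·u = u²⁰v, so u·v ≠ v·u and G is not abelian.

Answer: No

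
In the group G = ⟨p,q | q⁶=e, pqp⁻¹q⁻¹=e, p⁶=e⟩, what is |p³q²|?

Compute successive powers until reaching e:
  (p³q²)¹ = p³q², (p³q²)² = q⁴, (p³q²)³ = p³, (p³q²)⁴ = q², (p³q²)⁵ = p³q⁴, (p³q²)⁶ = e.
The smallest positive k with (p³q²)ᵏ = e is 6.

Answer: 6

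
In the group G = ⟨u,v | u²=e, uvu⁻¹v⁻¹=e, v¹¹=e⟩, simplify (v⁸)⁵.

Compute successive powers of (v⁸), reducing at each step:
  (v⁸)²: (v⁸) · v⁸ = v⁵
  (v⁸)³: (v⁵) · v⁸ = v²
  (v⁸)⁴: (v²) · v⁸ = v¹⁰
  (v⁸)⁵: (v¹⁰) · v⁸ = v⁷

Answer: v⁷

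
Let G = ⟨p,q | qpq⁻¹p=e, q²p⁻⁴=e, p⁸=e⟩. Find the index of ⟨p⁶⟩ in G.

First find ord(p⁶) by computing successive powers:
  (p⁶)¹ = p⁶, (p⁶)² = p⁴, (p⁶)³ = p², (p⁶)⁴ = e.
So |⟨p⁶⟩| = ord(p⁶) = 4. With |G| = 16, by Lagrange [G : ⟨p⁶⟩] = 16/4 = 4.

Answer: 4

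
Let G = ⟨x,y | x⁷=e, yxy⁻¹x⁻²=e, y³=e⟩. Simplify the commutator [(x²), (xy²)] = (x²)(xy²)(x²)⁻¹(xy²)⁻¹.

[(x²), (xy²)] = (x²)·(xy²)·(x²)⁻¹·(xy²)⁻¹.
  (x²) · (xy²) = x³y²
  (x³y²) · (x⁵) = x²y²
  (x²y²) · (x⁵y) = x

Answer: x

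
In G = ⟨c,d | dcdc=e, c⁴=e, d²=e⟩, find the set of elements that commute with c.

⟨c⟩ ⊆ C_G(c) since powers of c commute with c; so |C_G(c)| ≥ |⟨c⟩| = 4.
By orbit–stabilizer, |C_G(c)| = |G| / |conj. class of c| = 8 / 2 = 4.
The 4 elements commuting with c are {e, c, c², c³}.

Answer: {e, c, c², c³}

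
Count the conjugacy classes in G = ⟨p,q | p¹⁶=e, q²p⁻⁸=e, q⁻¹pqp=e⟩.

The conjugacy classes (representative and size) are:
  [e] (size 1), [p] (size 2), [p¹⁴] (size 2), [p³] (size 2), [p¹²] (size 2), [p⁵] (size 2), [p¹⁰] (size 2), [p⁷] (size 2), [p⁸] (size 1), [p⁶q] (size 8), [p³q⁻¹] (size 8).
Class equation: 1 + 2 + 2 + 2 + 2 + 2 + 2 + 2 + 1 + 8 + 8 = 32 = |G|. So G has 11 conjugacy classes.

Answer: 11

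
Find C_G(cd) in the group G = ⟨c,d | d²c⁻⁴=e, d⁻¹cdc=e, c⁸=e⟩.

⟨cd⟩ ⊆ C_G(cd) since powers of cd commute with cd; so |C_G(cd)| ≥ |⟨cd⟩| = 4.
By orbit–stabilizer, |C_G(cd)| = |G| / |conj. class of cd| = 16 / 4 = 4.
The 4 elements commuting with cd are {e, c⁴, cd, cd⁻¹}.

Answer: {e, c⁴, cd, cd⁻¹}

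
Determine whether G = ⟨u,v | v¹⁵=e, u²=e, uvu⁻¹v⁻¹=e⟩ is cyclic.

|G| = 30. The element uv has order 30 (its powers give 30 distinct elements), so ⟨uv⟩ = G and G is cyclic.

Answer: Yes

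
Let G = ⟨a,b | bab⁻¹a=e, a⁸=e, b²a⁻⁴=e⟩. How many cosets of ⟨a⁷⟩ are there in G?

First find ord(a⁷) by computing successive powers:
  (a⁷)¹ = a⁷, (a⁷)² = a⁶, (a⁷)³ = a⁵, (a⁷)⁴ = a⁴, (a⁷)⁵ = a³, (a⁷)⁶ = a², (a⁷)⁷ = a, (a⁷)⁸ = e.
So |⟨a⁷⟩| = ord(a⁷) = 8. With |G| = 16, by Lagrange [G : ⟨a⁷⟩] = 16/8 = 2.

Answer: 2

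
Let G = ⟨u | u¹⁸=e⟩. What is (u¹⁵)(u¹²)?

Compute (u¹⁵) · (u¹²) by multiplying left to right and reducing via the relations at each step:
  (u¹⁵) · u¹² = u⁹

Answer: u⁹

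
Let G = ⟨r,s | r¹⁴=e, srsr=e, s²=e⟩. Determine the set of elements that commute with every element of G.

An element z ∈ Z(G) iff z commutes with every generator.
For example r⁷ is central: (r⁷)·r = r⁸ = r·(r⁷); (r⁷)·s = r⁷s = s·(r⁷).
Whereas r ∉ Z(G) since r·s = rs ≠ r¹³s = s·r.
Checking each of the 28 elements this way gives Z(G) = {e, r⁷}, of order 2.

Answer: {e, r⁷}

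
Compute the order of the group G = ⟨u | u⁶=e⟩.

G is generated by a single element, so G is cyclic. The relator gives u⁶ = e and no smaller power is forced to be e, so the 6 powers {e, u, u², u³, u⁴, u⁵} are distinct. Hence |G| = 6.

Answer: 6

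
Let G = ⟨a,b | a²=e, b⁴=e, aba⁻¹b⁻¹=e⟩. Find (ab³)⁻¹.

The order of (ab³) is 4 (smallest k with (ab³)ᵏ = e), so (ab³)⁻¹ = (ab³)³ = ab.
Check: (ab³) · (ab) → (ab³) · a = b³;   (b³) · b = e, giving e as required.

Answer: ab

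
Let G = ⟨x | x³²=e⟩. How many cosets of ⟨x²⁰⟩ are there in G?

First find ord(x²⁰) by computing successive powers:
  (x²⁰)¹ = x²⁰, (x²⁰)² = x⁸, (x²⁰)³ = x²⁸, (x²⁰)⁴ = x¹⁶, (x²⁰)⁵ = x⁴, (x²⁰)⁶ = x²⁴, (x²⁰)⁷ = x¹², (x²⁰)⁸ = e.
So |⟨x²⁰⟩| = ord(x²⁰) = 8. With |G| = 32, by Lagrange [G : ⟨x²⁰⟩] = 32/8 = 4.

Answer: 4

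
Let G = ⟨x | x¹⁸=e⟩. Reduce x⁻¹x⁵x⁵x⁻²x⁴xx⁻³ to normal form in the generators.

Multiply left to right, reducing at each step:
  (x¹⁷) · x⁵ = x⁴
  (x⁴) · x⁵ = x⁹
  (x⁹) · x⁻² = x⁷
  (x⁷) · x⁴ = x¹¹
  (x¹¹) · x = x¹²
  (x¹²) · x⁻³ = x⁹

Answer: x⁹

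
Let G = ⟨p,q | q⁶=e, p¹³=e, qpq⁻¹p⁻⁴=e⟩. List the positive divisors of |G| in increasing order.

|G| = 78 = 2 · 3 · 13. By Lagrange's theorem the order of any subgroup divides 78; the divisors of 78 are 1, 2, 3, 6, 13, 26, 39, 78.

Answer: 1, 2, 3, 6, 13, 26, 39, 78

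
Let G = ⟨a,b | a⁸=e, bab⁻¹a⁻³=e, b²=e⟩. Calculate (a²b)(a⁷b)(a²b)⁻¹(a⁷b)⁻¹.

[(a²b), (a⁷b)] = (a²b)·(a⁷b)·(a²b)⁻¹·(a⁷b)⁻¹.
  (a²b) · (a⁷b) = a⁷
  (a⁷) · (a²b) = ab
  (ab) · (a³b) = a²

Answer: a²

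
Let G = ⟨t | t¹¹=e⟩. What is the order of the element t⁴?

Compute successive powers until reaching e:
  (t⁴)¹ = t⁴, (t⁴)² = t⁸, (t⁴)³ = t, (t⁴)⁴ = t⁵, (t⁴)⁵ = t⁹, (t⁴)⁶ = t², (t⁴)⁷ = t⁶, (t⁴)⁸ = t¹⁰, (t⁴)⁹ = t³, (t⁴)¹⁰ = t⁷, (t⁴)¹¹ = e.
The smallest positive k with (t⁴)ᵏ = e is 11.

Answer: 11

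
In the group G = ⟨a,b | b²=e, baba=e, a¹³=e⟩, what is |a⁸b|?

Compute successive powers until reaching e:
  (a⁸b)¹ = a⁸b, (a⁸b)² = e.
The smallest positive k with (a⁸b)ᵏ = e is 2.

Answer: 2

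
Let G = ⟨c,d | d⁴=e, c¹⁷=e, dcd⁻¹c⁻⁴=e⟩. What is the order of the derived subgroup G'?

G' = [G, G] is generated by all commutators. The generator-pair commutators are: [c, d] = c¹⁴.
The subgroup they normally generate is {e, c, c², c³, c⁴, c⁵, c⁶, c⁷, c⁸, c⁹, c¹⁰, c¹¹, c¹², c¹³, c¹⁴, c¹⁵, c¹⁶}, of order 17.
Check: |G/G'| = 68/17 = 4 is the order of the abelianisation.

Answer: 17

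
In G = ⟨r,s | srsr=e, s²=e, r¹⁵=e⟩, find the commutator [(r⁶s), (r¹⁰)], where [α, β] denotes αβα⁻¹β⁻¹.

[(r⁶s), (r¹⁰)] = (r⁶s)·(r¹⁰)·(r⁶s)⁻¹·(r¹⁰)⁻¹.
  (r⁶s) · (r¹⁰) = r¹¹s
  (r¹¹s) · (r⁶s) = r⁵
  (r⁵) · (r⁵) = r¹⁰

Answer: r¹⁰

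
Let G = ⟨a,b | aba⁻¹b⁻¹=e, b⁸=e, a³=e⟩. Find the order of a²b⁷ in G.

Compute successive powers until reaching e:
  (a²b⁷)¹ = a²b⁷, (a²b⁷)² = ab⁶, (a²b⁷)³ = b⁵, (a²b⁷)⁴ = a²b⁴, (a²b⁷)⁵ = ab³, (a²b⁷)⁶ = b², (a²b⁷)⁷ = a²b, (a²b⁷)⁸ = a, (a²b⁷)⁹ = b⁷, (a²b⁷)¹⁰ = a²b⁶, (a²b⁷)¹¹ = ab⁵, (a²b⁷)¹² = b⁴, (a²b⁷)¹³ = a²b³, (a²b⁷)¹⁴ = ab², (a²b⁷)¹⁵ = b, (a²b⁷)¹⁶ = a², (a²b⁷)¹⁷ = ab⁷, (a²b⁷)¹⁸ = b⁶, (a²b⁷)¹⁹ = a²b⁵, (a²b⁷)²⁰ = ab⁴, (a²b⁷)²¹ = b³, (a²b⁷)²² = a²b², (a²b⁷)²³ = ab, (a²b⁷)²⁴ = e.
The smallest positive k with (a²b⁷)ᵏ = e is 24.

Answer: 24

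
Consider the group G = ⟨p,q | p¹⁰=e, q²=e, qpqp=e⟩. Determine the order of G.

Enumerate words in the generators, reducing via the relations: the distinct elements are
  {e, p, q, pq, p², p³, p⁴, p⁵, p⁶, p⁷, p⁸, p⁹, p²q, p³q, p⁴q, p⁵q, p⁶q, p⁷q, p⁸q, p⁹q}.
No further products give new elements, so |G| = 20.

Answer: 20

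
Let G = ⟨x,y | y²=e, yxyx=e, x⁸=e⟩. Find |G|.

Enumerate words in the generators, reducing via the relations: the distinct elements are
  {e, x, y, xy, x², x³, x⁴, x⁵, x⁶, x⁷, x²y, x³y, x⁴y, x⁵y, x⁶y, x⁷y}.
No further products give new elements, so |G| = 16.

Answer: 16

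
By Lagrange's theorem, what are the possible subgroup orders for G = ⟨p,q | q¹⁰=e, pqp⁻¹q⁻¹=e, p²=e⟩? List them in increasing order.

|G| = 20 = 2² · 5. By Lagrange's theorem the order of any subgroup divides 20; the divisors of 20 are 1, 2, 4, 5, 10, 20.

Answer: 1, 2, 4, 5, 10, 20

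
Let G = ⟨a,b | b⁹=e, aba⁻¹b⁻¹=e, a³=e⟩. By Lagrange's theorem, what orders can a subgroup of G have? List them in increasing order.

|G| = 27 = 3³. By Lagrange's theorem the order of any subgroup divides 27; the divisors of 27 are 1, 3, 9, 27.

Answer: 1, 3, 9, 27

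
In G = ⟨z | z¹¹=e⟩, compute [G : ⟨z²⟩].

First find ord(z²) by computing successive powers:
  (z²)¹ = z², (z²)² = z⁴, (z²)³ = z⁶, (z²)⁴ = z⁸, (z²)⁵ = z¹⁰, (z²)⁶ = z, (z²)⁷ = z³, (z²)⁸ = z⁵, (z²)⁹ = z⁷, (z²)¹⁰ = z⁹, (z²)¹¹ = e.
So |⟨z²⟩| = ord(z²) = 11. With |G| = 11, by Lagrange [G : ⟨z²⟩] = 11/11 = 1.

Answer: 1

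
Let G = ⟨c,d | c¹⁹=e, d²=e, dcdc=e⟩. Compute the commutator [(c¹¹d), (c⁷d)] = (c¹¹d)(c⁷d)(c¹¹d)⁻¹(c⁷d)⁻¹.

[(c¹¹d), (c⁷d)] = (c¹¹d)·(c⁷d)·(c¹¹d)⁻¹·(c⁷d)⁻¹.
  (c¹¹d) · (c⁷d) = c⁴
  (c⁴) · (c¹¹d) = c¹⁵d
  (c¹⁵d) · (c⁷d) = c⁸

Answer: c⁸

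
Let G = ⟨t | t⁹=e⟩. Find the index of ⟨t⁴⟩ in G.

First find ord(t⁴) by computing successive powers:
  (t⁴)¹ = t⁴, (t⁴)² = t⁸, (t⁴)³ = t³, (t⁴)⁴ = t⁷, (t⁴)⁵ = t², (t⁴)⁶ = t⁶, (t⁴)⁷ = t, (t⁴)⁸ = t⁵, (t⁴)⁹ = e.
So |⟨t⁴⟩| = ord(t⁴) = 9. With |G| = 9, by Lagrange [G : ⟨t⁴⟩] = 9/9 = 1.

Answer: 1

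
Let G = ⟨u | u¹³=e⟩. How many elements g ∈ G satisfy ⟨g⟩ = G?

G is cyclic of order 13. An element generates G iff its order is 13, and a cyclic group of order 13 has exactly φ(13) = 12 such elements.

Answer: 12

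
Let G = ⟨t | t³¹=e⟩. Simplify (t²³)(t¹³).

Compute (t²³) · (t¹³) by multiplying left to right and reducing via the relations at each step:
  (t²³) · t¹³ = t⁵

Answer: t⁵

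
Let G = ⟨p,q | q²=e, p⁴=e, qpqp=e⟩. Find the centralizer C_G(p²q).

⟨p²q⟩ ⊆ C_G(p²q) since powers of p²q commute with p²q; so |C_G(p²q)| ≥ |⟨p²q⟩| = 2.
By orbit–stabilizer, |C_G(p²q)| = |G| / |conj. class of p²q| = 8 / 2 = 4.
The 4 elements commuting with p²q are {e, p², q, p²q}.

Answer: {e, p², q, p²q}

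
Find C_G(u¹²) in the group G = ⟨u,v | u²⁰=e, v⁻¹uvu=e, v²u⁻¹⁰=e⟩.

⟨u¹²⟩ ⊆ C_G(u¹²) since powers of u¹² commute with u¹²; so |C_G(u¹²)| ≥ |⟨u¹²⟩| = 5.
By orbit–stabilizer, |C_G(u¹²)| = |G| / |conj. class of u¹²| = 40 / 2 = 20.
The 20 elements commuting with u¹² are {e, u, u², u³, u⁴, u⁵, u⁶, u⁷, u⁸, u⁹, u¹⁰, u¹¹, u¹², u¹³, u¹⁴, u¹⁵, u¹⁶, u¹⁷, u¹⁸, u¹⁹}.

Answer: {e, u, u², u³, u⁴, u⁵, u⁶, u⁷, u⁸, u⁹, u¹⁰, u¹¹, u¹², u¹³, u¹⁴, u¹⁵, u¹⁶, u¹⁷, u¹⁸, u¹⁹}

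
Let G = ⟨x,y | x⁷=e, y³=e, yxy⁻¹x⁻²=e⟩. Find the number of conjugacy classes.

The conjugacy classes (representative and size) are:
  [e] (size 1), [x²] (size 3), [x⁵] (size 3), [y] (size 7), [y²] (size 7).
Class equation: 1 + 3 + 3 + 7 + 7 = 21 = |G|. So G has 5 conjugacy classes.

Answer: 5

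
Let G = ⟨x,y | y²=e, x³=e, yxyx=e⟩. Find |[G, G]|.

G' = [G, G] is generated by all commutators. The generator-pair commutators are: [x, y] = x².
The subgroup they normally generate is {e, x, x²}, of order 3.
Check: |G/G'| = 6/3 = 2 is the order of the abelianisation.

Answer: 3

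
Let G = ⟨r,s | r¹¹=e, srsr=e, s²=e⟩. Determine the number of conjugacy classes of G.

The conjugacy classes (representative and size) are:
  [e] (size 1), [r¹⁰] (size 2), [r²] (size 2), [r³] (size 2), [r⁷] (size 2), [r⁶] (size 2), [r²s] (size 11).
Class equation: 1 + 2 + 2 + 2 + 2 + 2 + 11 = 22 = |G|. So G has 7 conjugacy classes.

Answer: 7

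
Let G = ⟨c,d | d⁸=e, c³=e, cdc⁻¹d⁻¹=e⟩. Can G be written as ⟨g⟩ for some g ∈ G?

|G| = 24. The element cd has order 24 (its powers give 24 distinct elements), so ⟨cd⟩ = G and G is cyclic.

Answer: Yes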